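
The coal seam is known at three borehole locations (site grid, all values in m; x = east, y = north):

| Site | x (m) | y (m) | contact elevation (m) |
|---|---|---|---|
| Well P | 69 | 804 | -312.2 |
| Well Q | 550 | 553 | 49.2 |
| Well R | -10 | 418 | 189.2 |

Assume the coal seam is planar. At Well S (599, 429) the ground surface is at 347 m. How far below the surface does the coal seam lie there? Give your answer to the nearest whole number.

132 m

Let the plane be z = a·x + b·y + c.
Well Q−Well P: 481a − 251b = 361.4;  Well R−Well P: −79a − 386b = 501.4.
Solving gives a = 0.06642, b = −1.31256.
Then c = -312.2 − a·69 − b·804 = 738.51.
At (599, 429): z_contact = 39.8 − 563.1 + 738.51 = 215.2 m.
Depth below ground = 347 − 215.2 = 132 m.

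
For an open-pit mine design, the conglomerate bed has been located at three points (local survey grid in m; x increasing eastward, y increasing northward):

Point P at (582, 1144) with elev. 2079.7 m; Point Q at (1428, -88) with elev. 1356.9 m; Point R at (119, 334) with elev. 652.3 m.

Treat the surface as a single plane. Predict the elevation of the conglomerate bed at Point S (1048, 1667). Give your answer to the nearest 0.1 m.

3157.4 m

Two edge vectors: Point P→Point Q = (846, -1232, -722.8), Point P→Point R = (-463, -810, -1427.4).
Normal n = (Point P→Point Q) × (Point P→Point R) = (1173088.8, 1542236.8, -1255676).
So ∂z/∂x = −n_x/n_z = 0.934229 and ∂z/∂y = −n_y/n_z = 1.228212.
Intercept c from Point P: 2079.7 − 543.72 − 1405.07 = 130.90.
At (1048, 1667): z = 979.1 + 2047.4 + 130.90 = 3157.4 m.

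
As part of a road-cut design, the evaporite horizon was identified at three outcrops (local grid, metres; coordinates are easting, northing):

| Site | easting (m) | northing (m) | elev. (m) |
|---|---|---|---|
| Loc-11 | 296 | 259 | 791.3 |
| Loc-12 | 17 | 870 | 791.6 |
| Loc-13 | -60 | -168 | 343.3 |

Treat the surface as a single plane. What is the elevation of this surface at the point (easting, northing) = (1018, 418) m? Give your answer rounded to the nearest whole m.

1437 m

Two edge vectors: Loc-11→Loc-12 = (-279, 611, 0.3), Loc-11→Loc-13 = (-356, -427, -448).
Normal n = (Loc-11→Loc-12) × (Loc-11→Loc-13) = (-273599.9, -125098.8, 336649).
So ∂z/∂easting = −n_x/n_z = 0.81272 and ∂z/∂northing = −n_y/n_z = 0.37160.
Intercept c from Loc-11: 791.3 − 240.56 − 96.24 = 454.49.
At (1018, 418): z = 827.3 + 155.3 + 454.49 = 1437.2 m.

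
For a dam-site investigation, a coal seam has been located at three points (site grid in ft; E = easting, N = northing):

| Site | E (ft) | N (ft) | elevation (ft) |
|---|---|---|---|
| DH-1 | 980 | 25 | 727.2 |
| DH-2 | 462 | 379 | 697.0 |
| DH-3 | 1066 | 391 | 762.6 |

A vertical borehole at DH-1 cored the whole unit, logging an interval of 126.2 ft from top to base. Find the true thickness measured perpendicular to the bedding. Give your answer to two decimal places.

Two edge vectors: DH-1→DH-2 = (-518, 354, -30.2), DH-1→DH-3 = (86, 366, 35.4).
Normal n = (DH-1→DH-2) × (DH-1→DH-3) = (23584.8, 15740, -220032).
So ∂z/∂E = −n_x/n_z = 0.10719 and ∂z/∂N = −n_y/n_z = 0.07154.
|∇z| = √(a²+b²) = 0.12887, so dip δ = arctan(0.12887) = 7.34°.
True thickness = vertical thickness × cos δ = 126.2 × cos 7.34° = 125.17 ft.

125.17 ft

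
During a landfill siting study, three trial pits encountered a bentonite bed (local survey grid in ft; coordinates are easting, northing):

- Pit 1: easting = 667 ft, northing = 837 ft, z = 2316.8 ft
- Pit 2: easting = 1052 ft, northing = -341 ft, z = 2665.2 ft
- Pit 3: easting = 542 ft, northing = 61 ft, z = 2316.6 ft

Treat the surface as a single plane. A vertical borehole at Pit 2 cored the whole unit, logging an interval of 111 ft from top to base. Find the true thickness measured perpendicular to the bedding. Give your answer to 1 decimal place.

Two edge vectors: Pit 1→Pit 2 = (385, -1178, 348.4), Pit 1→Pit 3 = (-125, -776, -0.2).
Normal n = (Pit 1→Pit 2) × (Pit 1→Pit 3) = (270594, -43473, -446010).
So ∂z/∂easting = −n_x/n_z = 0.60670 and ∂z/∂northing = −n_y/n_z = −0.09747.
|∇z| = √(a²+b²) = 0.61448, so dip δ = arctan(0.61448) = 31.57°.
True thickness = vertical thickness × cos δ = 111 × cos 31.57° = 94.6 ft.

94.6 ft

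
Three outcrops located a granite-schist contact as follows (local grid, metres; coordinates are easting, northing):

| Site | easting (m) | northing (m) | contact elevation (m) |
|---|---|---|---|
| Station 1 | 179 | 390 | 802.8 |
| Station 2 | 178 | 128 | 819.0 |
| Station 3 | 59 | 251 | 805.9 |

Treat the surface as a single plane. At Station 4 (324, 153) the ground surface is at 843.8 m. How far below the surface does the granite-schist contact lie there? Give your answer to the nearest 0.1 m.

Let the plane be z = a·easting + b·northing + c.
Station 2−Station 1: −1a − 262b = 16.2;  Station 3−Station 1: −120a − 139b = 3.1.
Solving gives a = 0.04599, b = −0.06201.
Then c = 802.8 − a·179 − b·390 = 818.75.
At (324, 153): z_contact = 14.90 − 9.49 + 818.75 = 824.16 m.
Depth below ground = 843.8 − 824.16 = 19.6 m.

19.6 m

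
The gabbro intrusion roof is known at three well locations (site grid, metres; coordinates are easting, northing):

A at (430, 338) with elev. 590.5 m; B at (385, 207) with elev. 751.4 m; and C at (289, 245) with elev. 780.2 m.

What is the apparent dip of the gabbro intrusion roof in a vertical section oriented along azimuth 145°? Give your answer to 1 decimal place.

Let the plane be z = a·easting + b·northing + c.
B−A: −45a − 131b = 160.9;  C−A: −141a − 93b = 189.7.
Solving gives a = −0.69208, b = −0.99051.
Unit vector along 145° is (sin 145°, cos 145°) = (0.5736, -0.8192).
Slope in that direction = a·(0.5736) + b·(-0.8192) = 0.41442.
Apparent dip = arctan|0.41442| = 22.5° (true dip is 50.4°, so apparent ≤ true as expected).

22.5°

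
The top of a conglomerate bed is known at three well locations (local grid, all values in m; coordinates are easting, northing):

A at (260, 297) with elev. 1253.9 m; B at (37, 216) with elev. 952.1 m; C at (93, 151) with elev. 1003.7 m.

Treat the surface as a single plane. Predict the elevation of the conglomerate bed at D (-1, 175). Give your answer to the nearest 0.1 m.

Two edge vectors: A→B = (-223, -81, -301.8), A→C = (-167, -146, -250.2).
Normal n = (A→B) × (A→C) = (-23796.6, -5394, 19031).
So ∂z/∂easting = −n_x/n_z = 1.25041 and ∂z/∂northing = −n_y/n_z = 0.28343.
Intercept c from A: 1253.9 − 325.11 − 84.18 = 844.61.
At (-1, 175): z = −1.3 + 49.6 + 844.61 = 893.0 m.

893.0 m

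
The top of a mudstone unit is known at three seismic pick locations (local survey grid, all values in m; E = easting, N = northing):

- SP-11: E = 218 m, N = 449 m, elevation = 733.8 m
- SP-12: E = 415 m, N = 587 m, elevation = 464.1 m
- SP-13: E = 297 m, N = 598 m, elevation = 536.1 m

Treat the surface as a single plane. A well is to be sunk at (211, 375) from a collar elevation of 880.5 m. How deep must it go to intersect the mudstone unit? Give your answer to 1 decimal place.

71.1 m

Let the plane be z = a·E + b·N + c.
SP-12−SP-11: 197a + 138b = −269.7;  SP-13−SP-11: 79a + 149b = −197.7.
Solving gives a = −0.69930, b = −0.95608.
Then c = 733.8 − a·218 − b·449 = 1315.53.
At (211, 375): z_contact = −147.55 − 358.53 + 1315.53 = 809.44 m.
Depth below ground = 880.5 − 809.44 = 71.1 m.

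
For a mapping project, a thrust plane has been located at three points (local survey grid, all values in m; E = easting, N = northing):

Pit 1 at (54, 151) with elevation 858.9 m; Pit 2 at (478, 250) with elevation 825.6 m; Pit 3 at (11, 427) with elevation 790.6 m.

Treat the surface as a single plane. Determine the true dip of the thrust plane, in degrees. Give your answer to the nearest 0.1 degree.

Two edge vectors: Pit 1→Pit 2 = (424, 99, -33.3), Pit 1→Pit 3 = (-43, 276, -68.3).
Normal n = (Pit 1→Pit 2) × (Pit 1→Pit 3) = (2429.1, 30391.1, 121281).
So ∂z/∂E = −n_x/n_z = −0.02003 and ∂z/∂N = −n_y/n_z = −0.25058.
Gradient magnitude |∇z| = √(a² + b²) = √(0.00040 + 0.06279) = 0.25138.
True dip = arctan(0.25138) = 14.1°, dipping toward N (azimuth ≈ 005°).

14.1°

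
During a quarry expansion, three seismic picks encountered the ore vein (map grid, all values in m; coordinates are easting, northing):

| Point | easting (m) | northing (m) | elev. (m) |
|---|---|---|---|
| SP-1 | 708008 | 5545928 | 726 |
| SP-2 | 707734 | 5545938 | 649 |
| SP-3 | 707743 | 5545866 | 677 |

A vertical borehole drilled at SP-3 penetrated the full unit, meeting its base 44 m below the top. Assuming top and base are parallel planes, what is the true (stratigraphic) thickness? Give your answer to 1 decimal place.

Two edge vectors: SP-1→SP-2 = (-274, 10, -77), SP-1→SP-3 = (-265, -62, -49).
Normal n = (SP-1→SP-2) × (SP-1→SP-3) = (-5264, 6979, 19638).
So ∂z/∂easting = −n_x/n_z = 0.26805 and ∂z/∂northing = −n_y/n_z = −0.35538.
|∇z| = √(a²+b²) = 0.44514, so dip δ = arctan(0.44514) = 24.00°.
True thickness = vertical thickness × cos δ = 44 × cos 24.00° = 40.2 m.

40.2 m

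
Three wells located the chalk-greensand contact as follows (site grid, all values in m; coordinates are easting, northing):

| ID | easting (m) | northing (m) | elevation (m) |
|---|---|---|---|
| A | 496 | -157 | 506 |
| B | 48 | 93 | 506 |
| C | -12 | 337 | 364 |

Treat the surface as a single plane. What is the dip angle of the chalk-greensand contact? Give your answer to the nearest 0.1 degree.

37.7°

Two edge vectors: A→B = (-448, 250, 0), A→C = (-508, 494, -142).
Normal n = (A→B) × (A→C) = (-35500, -63616, -94312).
So ∂z/∂easting = −n_x/n_z = −0.37641 and ∂z/∂northing = −n_y/n_z = −0.67453.
Gradient magnitude |∇z| = √(a² + b²) = √(0.14168 + 0.45499) = 0.77245.
True dip = arctan(0.77245) = 37.7°, dipping toward NNE (azimuth ≈ 029°).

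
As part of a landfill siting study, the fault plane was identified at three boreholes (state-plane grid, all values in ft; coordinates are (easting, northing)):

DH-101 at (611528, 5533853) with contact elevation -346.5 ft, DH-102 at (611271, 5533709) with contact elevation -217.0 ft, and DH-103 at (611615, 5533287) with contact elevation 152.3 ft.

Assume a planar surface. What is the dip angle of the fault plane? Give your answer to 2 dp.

41.44°

Two edge vectors: DH-101→DH-102 = (-257, -144, 129.5), DH-101→DH-103 = (87, -566, 498.8).
Normal n = (DH-101→DH-102) × (DH-101→DH-103) = (1469.8, 139458.1, 157990).
So ∂z/∂E = −n_x/n_z = −0.00930 and ∂z/∂N = −n_y/n_z = −0.88270.
Gradient magnitude |∇z| = √(a² + b²) = √(0.00009 + 0.77916) = 0.88275.
True dip = arctan(0.88275) = 41.44°, dipping toward N (azimuth ≈ 001°).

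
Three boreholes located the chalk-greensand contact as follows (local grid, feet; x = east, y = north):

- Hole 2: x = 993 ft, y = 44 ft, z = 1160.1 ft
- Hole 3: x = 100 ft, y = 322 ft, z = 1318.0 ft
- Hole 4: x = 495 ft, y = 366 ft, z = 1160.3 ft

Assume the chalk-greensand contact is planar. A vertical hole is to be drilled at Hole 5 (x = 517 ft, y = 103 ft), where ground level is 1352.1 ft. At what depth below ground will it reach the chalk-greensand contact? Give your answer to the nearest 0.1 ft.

Let the plane be z = a·x + b·y + c.
Hole 3−Hole 2: −893a + 278b = 157.9;  Hole 4−Hole 2: −498a + 322b = 0.2.
Solving gives a = −0.34063, b = −0.52619.
Then c = 1160.1 − a·993 − b·44 = 1521.50.
At (517, 103): z_contact = −176.10 − 54.20 + 1521.50 = 1291.19 ft.
Depth below ground = 1352.1 − 1291.19 = 60.9 ft.

60.9 ft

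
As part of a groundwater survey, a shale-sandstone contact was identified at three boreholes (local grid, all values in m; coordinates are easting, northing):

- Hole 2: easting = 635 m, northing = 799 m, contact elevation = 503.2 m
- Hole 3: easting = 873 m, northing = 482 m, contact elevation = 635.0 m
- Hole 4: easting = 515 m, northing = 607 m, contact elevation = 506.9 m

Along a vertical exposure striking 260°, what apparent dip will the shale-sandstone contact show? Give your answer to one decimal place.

Let the plane be z = a·easting + b·northing + c.
Hole 3−Hole 2: 238a − 317b = 131.8;  Hole 4−Hole 2: −120a − 192b = 3.7.
Solving gives a = 0.28820, b = −0.19940.
Unit vector along 260° is (sin 260°, cos 260°) = (-0.9848, -0.1736).
Slope in that direction = a·(-0.9848) + b·(-0.1736) = −0.24920.
Apparent dip = arctan|0.24920| = 14.0° (true dip is 19.3°, so apparent ≤ true as expected).

14.0°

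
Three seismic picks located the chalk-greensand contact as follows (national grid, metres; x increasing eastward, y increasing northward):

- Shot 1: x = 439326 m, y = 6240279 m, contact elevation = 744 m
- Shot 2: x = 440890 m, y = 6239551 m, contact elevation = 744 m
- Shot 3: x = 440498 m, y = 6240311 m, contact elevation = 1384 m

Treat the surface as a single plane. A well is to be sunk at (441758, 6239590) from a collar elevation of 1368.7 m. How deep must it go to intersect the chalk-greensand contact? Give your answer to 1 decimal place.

133.8 m

Two edge vectors: Shot 1→Shot 2 = (1564, -728, 0), Shot 1→Shot 3 = (1172, 32, 640).
Normal n = (Shot 1→Shot 2) × (Shot 1→Shot 3) = (-465920, -1000960, 903264).
So ∂z/∂x = −n_x/n_z = 0.515818188 and ∂z/∂y = −n_y/n_z = 1.108158855.
Intercept c from Shot 1: 744 − 226612.34 − 6915220.43 = −7141088.77.
At (441758, 6239590): z_contact = 227866.81 + 6914456.91 − 7141088.77 = 1234.95 m.
Depth below ground = 1368.7 − 1234.95 = 133.8 m.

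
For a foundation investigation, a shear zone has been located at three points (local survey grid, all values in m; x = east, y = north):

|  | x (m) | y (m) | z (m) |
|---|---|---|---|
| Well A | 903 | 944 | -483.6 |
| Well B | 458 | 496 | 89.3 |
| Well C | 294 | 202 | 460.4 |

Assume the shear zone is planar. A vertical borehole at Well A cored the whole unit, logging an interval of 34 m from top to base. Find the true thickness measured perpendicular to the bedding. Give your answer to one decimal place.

21.3 m

Two edge vectors: Well A→Well B = (-445, -448, 572.9), Well A→Well C = (-609, -742, 944).
Normal n = (Well A→Well B) × (Well A→Well C) = (2179.8, 71183.9, 57358).
So ∂z/∂x = −n_x/n_z = −0.03800 and ∂z/∂y = −n_y/n_z = −1.24105.
|∇z| = √(a²+b²) = 1.24163, so dip δ = arctan(1.24163) = 51.15°.
True thickness = vertical thickness × cos δ = 34 × cos 51.15° = 21.3 m.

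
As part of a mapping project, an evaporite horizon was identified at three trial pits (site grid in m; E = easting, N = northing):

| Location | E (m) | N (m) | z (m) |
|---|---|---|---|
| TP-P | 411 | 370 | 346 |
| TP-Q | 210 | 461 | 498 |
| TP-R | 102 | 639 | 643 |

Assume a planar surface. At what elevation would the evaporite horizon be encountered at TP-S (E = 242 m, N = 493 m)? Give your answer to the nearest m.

Two edge vectors: TP-P→TP-Q = (-201, 91, 152), TP-P→TP-R = (-309, 269, 297).
Normal n = (TP-P→TP-Q) × (TP-P→TP-R) = (-13861, 12729, -25950).
So ∂z/∂E = −n_x/n_z = −0.53414 and ∂z/∂N = −n_y/n_z = 0.49052.
Intercept c from TP-P: 346 + 219.53 − 181.49 = 384.04.
At (242, 493): z = −129.3 + 241.8 + 384.04 = 496.6 m.

497 m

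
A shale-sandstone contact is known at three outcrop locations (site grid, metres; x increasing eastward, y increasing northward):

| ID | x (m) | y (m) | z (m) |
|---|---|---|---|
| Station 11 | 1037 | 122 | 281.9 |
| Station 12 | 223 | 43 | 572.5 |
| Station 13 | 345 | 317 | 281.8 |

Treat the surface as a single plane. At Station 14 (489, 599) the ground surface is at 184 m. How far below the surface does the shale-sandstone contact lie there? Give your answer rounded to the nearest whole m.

Two edge vectors: Station 11→Station 12 = (-814, -79, 290.6), Station 11→Station 13 = (-692, 195, -0.1).
Normal n = (Station 11→Station 12) × (Station 11→Station 13) = (-56659.1, -201176.6, -213398).
So ∂z/∂x = −n_x/n_z = −0.26551 and ∂z/∂y = −n_y/n_z = −0.94273.
Intercept c from Station 11: 281.9 + 275.33 + 115.01 = 672.25.
At (489, 599): z_contact = −129.8 − 564.7 + 672.25 = -22.3 m.
Depth below ground = 184 − (-22.3) = 206 m.

206 m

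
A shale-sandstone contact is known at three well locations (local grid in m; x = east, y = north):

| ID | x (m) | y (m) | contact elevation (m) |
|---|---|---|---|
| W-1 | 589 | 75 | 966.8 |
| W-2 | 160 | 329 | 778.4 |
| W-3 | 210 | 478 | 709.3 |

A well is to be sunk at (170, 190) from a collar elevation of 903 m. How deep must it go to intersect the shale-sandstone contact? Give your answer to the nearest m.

52 m

Two edge vectors: W-1→W-2 = (-429, 254, -188.4), W-1→W-3 = (-379, 403, -257.5).
Normal n = (W-1→W-2) × (W-1→W-3) = (10520.2, -39063.9, -76621).
So ∂z/∂x = −n_x/n_z = 0.13730 and ∂z/∂y = −n_y/n_z = −0.50983.
Intercept c from W-1: 966.8 − 80.87 + 38.24 = 924.17.
At (170, 190): z_contact = 23.3 − 96.9 + 924.17 = 850.6 m.
Depth below ground = 903 − 850.6 = 52 m.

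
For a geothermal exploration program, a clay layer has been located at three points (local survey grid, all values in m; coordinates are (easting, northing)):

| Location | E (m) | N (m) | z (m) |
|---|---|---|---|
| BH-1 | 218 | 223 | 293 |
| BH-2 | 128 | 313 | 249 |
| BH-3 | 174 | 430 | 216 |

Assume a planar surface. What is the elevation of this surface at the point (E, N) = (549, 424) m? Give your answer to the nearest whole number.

Let the plane be z = a·E + b·N + c.
BH-2−BH-1: −90a + 90b = −44;  BH-3−BH-1: −44a + 207b = −77.
Solving gives a = 0.14847, b = −0.34042.
Then c = 293 − a·218 − b·223 = 336.55.
At (549, 424): z = 81.5 − 144.3 + 336.55 = 273.7 m.

274 m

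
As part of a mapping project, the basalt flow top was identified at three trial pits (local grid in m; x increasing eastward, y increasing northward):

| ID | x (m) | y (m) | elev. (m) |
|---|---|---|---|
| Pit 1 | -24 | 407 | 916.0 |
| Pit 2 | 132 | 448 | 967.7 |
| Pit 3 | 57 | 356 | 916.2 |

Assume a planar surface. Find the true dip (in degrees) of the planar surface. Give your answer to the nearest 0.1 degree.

23.6°

Let the plane be z = a·x + b·y + c.
Pit 2−Pit 1: 156a + 41b = 51.7;  Pit 3−Pit 1: 81a − 51b = 0.2.
Solving gives a = 0.23454, b = 0.36858.
Gradient magnitude |∇z| = √(a² + b²) = √(0.05501 + 0.13585) = 0.43688.
True dip = arctan(0.43688) = 23.6°, dipping toward SSW (azimuth ≈ 212°).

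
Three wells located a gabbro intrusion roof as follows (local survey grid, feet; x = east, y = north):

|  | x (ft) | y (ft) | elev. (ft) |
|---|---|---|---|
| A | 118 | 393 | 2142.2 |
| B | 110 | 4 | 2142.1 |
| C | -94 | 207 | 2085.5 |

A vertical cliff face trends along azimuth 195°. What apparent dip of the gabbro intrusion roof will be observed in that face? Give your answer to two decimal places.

3.73°

Two edge vectors: A→B = (-8, -389, -0.1), A→C = (-212, -186, -56.7).
Normal n = (A→B) × (A→C) = (22037.7, -432.4, -80980).
So ∂z/∂x = −n_x/n_z = 0.27214 and ∂z/∂y = −n_y/n_z = −0.00534.
Unit vector along 195° is (sin 195°, cos 195°) = (-0.2588, -0.9659).
Slope in that direction = a·(-0.2588) + b·(-0.9659) = −0.06528.
Apparent dip = arctan|0.06528| = 3.73° (true dip is 15.2°, so apparent ≤ true as expected).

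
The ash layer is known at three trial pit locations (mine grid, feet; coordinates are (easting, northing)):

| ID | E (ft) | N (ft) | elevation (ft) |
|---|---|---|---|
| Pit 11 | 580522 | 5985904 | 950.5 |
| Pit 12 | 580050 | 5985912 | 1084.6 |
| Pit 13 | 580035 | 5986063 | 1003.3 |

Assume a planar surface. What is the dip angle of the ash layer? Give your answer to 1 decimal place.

32.6°

Let the plane be z = a·E + b·N + c.
Pit 12−Pit 11: −472a + 8b = 134.1;  Pit 13−Pit 11: −487a + 159b = 52.8.
Solving gives a = −0.29373, b = −0.56759.
Gradient magnitude |∇z| = √(a² + b²) = √(0.08628 + 0.32216) = 0.63909.
True dip = arctan(0.63909) = 32.6°, dipping toward NNE (azimuth ≈ 027°).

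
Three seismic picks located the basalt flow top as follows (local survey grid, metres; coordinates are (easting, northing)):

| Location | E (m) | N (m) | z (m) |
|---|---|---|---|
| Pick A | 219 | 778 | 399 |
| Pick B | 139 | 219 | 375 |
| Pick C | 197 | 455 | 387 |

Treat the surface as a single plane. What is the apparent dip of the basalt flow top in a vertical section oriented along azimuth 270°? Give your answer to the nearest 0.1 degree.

Two edge vectors: Pick A→Pick B = (-80, -559, -24), Pick A→Pick C = (-22, -323, -12).
Normal n = (Pick A→Pick B) × (Pick A→Pick C) = (-1044, -432, 13542).
So ∂z/∂E = −n_x/n_z = 0.07709 and ∂z/∂N = −n_y/n_z = 0.03190.
Unit vector along 270° is (sin 270°, cos 270°) = (-1.0000, -0.0000).
Slope in that direction = a·(-1.0000) + b·(-0.0000) = −0.07709.
Apparent dip = arctan|0.07709| = 4.4° (true dip is 4.8°, so apparent ≤ true as expected).

4.4°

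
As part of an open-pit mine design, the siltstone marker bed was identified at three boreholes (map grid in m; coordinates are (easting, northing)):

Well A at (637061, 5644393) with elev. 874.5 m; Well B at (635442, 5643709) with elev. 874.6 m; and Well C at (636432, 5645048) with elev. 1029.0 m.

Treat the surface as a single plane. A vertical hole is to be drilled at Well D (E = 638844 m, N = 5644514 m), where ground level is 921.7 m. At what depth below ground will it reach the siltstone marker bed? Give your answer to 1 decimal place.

Two edge vectors: Well A→Well B = (-1619, -684, 0.1), Well A→Well C = (-629, 655, 154.5).
Normal n = (Well A→Well B) × (Well A→Well C) = (-105743.5, 250072.6, -1490681).
So ∂z/∂E = −n_x/n_z = −0.070936371 and ∂z/∂N = −n_y/n_z = 0.167757287.
Intercept c from Well A: 874.5 + 45190.80 − 946888.06 = −900822.76.
At (638844, 5644514): z_contact = −45317.27 + 946908.35 − 900822.76 = 768.32 m.
Depth below ground = 921.7 − 768.32 = 153.4 m.

153.4 m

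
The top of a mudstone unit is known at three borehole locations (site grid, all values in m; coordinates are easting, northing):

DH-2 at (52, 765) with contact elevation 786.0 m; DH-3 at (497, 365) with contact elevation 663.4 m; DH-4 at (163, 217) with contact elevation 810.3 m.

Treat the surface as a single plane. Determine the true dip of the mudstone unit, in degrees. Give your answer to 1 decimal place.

Let the plane be z = a·easting + b·northing + c.
DH-3−DH-2: 445a − 400b = −122.6;  DH-4−DH-2: 111a − 548b = 24.3.
Solving gives a = −0.38557, b = −0.12244.
Gradient magnitude |∇z| = √(a² + b²) = √(0.14866 + 0.01499) = 0.40454.
True dip = arctan(0.40454) = 22.0°, dipping toward ENE (azimuth ≈ 072°).

22.0°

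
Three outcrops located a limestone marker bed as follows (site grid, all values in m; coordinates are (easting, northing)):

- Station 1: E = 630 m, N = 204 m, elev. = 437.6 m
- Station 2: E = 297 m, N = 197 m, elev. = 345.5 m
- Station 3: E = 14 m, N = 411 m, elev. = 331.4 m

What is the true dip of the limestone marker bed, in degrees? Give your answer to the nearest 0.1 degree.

Let the plane be z = a·E + b·N + c.
Station 2−Station 1: −333a − 7b = −92.1;  Station 3−Station 1: −616a + 207b = −106.2.
Solving gives a = 0.27044, b = 0.29175.
Gradient magnitude |∇z| = √(a² + b²) = √(0.07314 + 0.08512) = 0.39782.
True dip = arctan(0.39782) = 21.7°, dipping toward SW (azimuth ≈ 223°).

21.7°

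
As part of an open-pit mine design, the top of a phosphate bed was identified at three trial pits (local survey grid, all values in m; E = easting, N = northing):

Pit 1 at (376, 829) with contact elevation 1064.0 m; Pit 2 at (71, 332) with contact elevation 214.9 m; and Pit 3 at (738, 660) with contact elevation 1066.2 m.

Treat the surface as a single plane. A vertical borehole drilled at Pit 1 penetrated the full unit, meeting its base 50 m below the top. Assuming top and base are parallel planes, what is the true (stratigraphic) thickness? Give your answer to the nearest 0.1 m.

Two edge vectors: Pit 1→Pit 2 = (-305, -497, -849.1), Pit 1→Pit 3 = (362, -169, 2.2).
Normal n = (Pit 1→Pit 2) × (Pit 1→Pit 3) = (-144591.3, -306703.2, 231459).
So ∂z/∂E = −n_x/n_z = 0.62470 and ∂z/∂N = −n_y/n_z = 1.32509.
|∇z| = √(a²+b²) = 1.46496, so dip δ = arctan(1.46496) = 55.68°.
True thickness = vertical thickness × cos δ = 50 × cos 55.68° = 28.2 m.

28.2 m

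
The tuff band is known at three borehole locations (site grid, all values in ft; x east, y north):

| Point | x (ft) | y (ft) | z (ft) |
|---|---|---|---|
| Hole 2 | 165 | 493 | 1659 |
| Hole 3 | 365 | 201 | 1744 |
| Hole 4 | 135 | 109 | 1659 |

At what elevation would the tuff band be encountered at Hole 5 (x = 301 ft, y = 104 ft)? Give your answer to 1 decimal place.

1722.5 ft

Two edge vectors: Hole 2→Hole 3 = (200, -292, 85), Hole 2→Hole 4 = (-30, -384, 0).
Normal n = (Hole 2→Hole 3) × (Hole 2→Hole 4) = (32640, -2550, -85560).
So ∂z/∂x = −n_x/n_z = 0.38149 and ∂z/∂y = −n_y/n_z = −0.02980.
Intercept c from Hole 2: 1659 − 62.95 + 14.69 = 1610.75.
At (301, 104): z = 114.8 − 3.1 + 1610.75 = 1722.5 ft.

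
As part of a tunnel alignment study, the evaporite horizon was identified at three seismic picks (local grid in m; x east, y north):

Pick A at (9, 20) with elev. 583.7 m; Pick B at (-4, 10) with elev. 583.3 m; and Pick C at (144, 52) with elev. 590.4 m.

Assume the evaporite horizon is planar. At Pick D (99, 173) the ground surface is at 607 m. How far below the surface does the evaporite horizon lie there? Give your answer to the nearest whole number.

Two edge vectors: Pick A→Pick B = (-13, -10, -0.4), Pick A→Pick C = (135, 32, 6.7).
Normal n = (Pick A→Pick B) × (Pick A→Pick C) = (-54.2, 33.1, 934).
So ∂z/∂x = −n_x/n_z = 0.05803 and ∂z/∂y = −n_y/n_z = −0.03544.
Intercept c from Pick A: 583.7 − 0.52 + 0.71 = 583.89.
At (99, 173): z_contact = 5.7 − 6.1 + 583.89 = 583.5 m.
Depth below ground = 607 − 583.5 = 23 m.

23 m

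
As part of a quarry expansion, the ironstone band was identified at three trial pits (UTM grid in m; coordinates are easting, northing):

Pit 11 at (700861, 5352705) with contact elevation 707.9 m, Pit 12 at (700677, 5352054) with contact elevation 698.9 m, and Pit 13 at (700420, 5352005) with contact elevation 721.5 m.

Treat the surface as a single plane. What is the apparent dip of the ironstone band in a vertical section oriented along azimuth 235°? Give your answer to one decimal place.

Two edge vectors: Pit 11→Pit 12 = (-184, -651, -9), Pit 11→Pit 13 = (-441, -700, 13.6).
Normal n = (Pit 11→Pit 12) × (Pit 11→Pit 13) = (-15153.6, 6471.4, -158291).
So ∂z/∂easting = −n_x/n_z = −0.09573 and ∂z/∂northing = −n_y/n_z = 0.04088.
Unit vector along 235° is (sin 235°, cos 235°) = (-0.8192, -0.5736).
Slope in that direction = a·(-0.8192) + b·(-0.5736) = 0.05497.
Apparent dip = arctan|0.05497| = 3.1° (true dip is 5.9°, so apparent ≤ true as expected).

3.1°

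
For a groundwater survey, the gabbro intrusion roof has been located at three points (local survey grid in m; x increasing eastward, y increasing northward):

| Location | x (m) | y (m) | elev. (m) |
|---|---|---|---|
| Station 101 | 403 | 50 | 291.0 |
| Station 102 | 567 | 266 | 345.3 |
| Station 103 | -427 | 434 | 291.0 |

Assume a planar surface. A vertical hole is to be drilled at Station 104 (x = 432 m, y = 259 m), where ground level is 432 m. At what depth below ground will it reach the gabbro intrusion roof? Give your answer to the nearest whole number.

Let the plane be z = a·x + b·y + c.
Station 102−Station 101: 164a + 216b = 54.3;  Station 103−Station 101: −830a + 384b = 0.
Solving gives a = 0.08607, b = 0.18604.
Then c = 291 − a·403 − b·50 = 247.01.
At (432, 259): z_contact = 37.2 + 48.2 + 247.01 = 332.4 m.
Depth below ground = 432 − 332.4 = 100 m.

100 m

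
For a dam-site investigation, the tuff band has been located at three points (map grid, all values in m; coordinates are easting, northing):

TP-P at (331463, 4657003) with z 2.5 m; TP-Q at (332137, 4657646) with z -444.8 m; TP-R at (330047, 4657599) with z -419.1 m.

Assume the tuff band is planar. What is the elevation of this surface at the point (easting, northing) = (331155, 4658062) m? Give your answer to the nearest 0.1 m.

Two edge vectors: TP-P→TP-Q = (674, 643, -447.3), TP-P→TP-R = (-1416, 596, -421.6).
Normal n = (TP-P→TP-Q) × (TP-P→TP-R) = (-4498, 917535.2, 1312192).
So ∂z/∂easting = −n_x/n_z = 0.003427852 and ∂z/∂northing = −n_y/n_z = −0.699238526.
Intercept c from TP-P: 2.5 − 1136.21 + 3256355.91 = 3255222.21.
At (331155, 4658062): z = 1135.2 − 3257096.4 + 3255222.21 = -739.0 m.

-739.0 m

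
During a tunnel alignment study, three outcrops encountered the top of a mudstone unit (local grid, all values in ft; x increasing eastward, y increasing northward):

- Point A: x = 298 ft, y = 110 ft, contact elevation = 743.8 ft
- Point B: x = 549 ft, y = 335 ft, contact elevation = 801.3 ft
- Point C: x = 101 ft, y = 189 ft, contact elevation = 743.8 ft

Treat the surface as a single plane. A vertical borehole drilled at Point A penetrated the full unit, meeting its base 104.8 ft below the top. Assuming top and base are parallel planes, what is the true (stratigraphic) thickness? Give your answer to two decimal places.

Two edge vectors: Point A→Point B = (251, 225, 57.5), Point A→Point C = (-197, 79, 0).
Normal n = (Point A→Point B) × (Point A→Point C) = (-4542.5, -11327.5, 64154).
So ∂z/∂x = −n_x/n_z = 0.07081 and ∂z/∂y = −n_y/n_z = 0.17657.
|∇z| = √(a²+b²) = 0.19024, so dip δ = arctan(0.19024) = 10.77°.
True thickness = vertical thickness × cos δ = 104.8 × cos 10.77° = 102.95 ft.

102.95 ft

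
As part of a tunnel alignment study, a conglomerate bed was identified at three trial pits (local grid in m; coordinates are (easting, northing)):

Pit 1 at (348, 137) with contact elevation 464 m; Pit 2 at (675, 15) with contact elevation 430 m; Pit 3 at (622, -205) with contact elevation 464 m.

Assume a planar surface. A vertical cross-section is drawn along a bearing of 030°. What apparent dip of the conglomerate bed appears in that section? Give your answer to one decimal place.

10.0°

Two edge vectors: Pit 1→Pit 2 = (327, -122, -34), Pit 1→Pit 3 = (274, -342, 0).
Normal n = (Pit 1→Pit 2) × (Pit 1→Pit 3) = (-11628, -9316, -78406).
So ∂z/∂E = −n_x/n_z = −0.14830 and ∂z/∂N = −n_y/n_z = −0.11882.
Unit vector along 030° is (sin 30°, cos 30°) = (0.5000, 0.8660).
Slope in that direction = a·(0.5000) + b·(0.8660) = −0.17705.
Apparent dip = arctan|0.17705| = 10.0° (true dip is 10.8°, so apparent ≤ true as expected).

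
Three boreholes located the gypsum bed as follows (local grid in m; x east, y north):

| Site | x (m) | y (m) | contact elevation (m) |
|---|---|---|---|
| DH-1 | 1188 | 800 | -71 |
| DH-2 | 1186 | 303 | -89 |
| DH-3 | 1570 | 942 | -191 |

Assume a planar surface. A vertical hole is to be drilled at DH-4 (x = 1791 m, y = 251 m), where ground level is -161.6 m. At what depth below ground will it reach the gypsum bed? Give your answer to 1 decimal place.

127.8 m

Two edge vectors: DH-1→DH-2 = (-2, -497, -18), DH-1→DH-3 = (382, 142, -120).
Normal n = (DH-1→DH-2) × (DH-1→DH-3) = (62196, -7116, 189570).
So ∂z/∂x = −n_x/n_z = −0.328090 and ∂z/∂y = −n_y/n_z = 0.037538.
Intercept c from DH-1: -71 + 389.77 − 30.03 = 288.74.
At (1791, 251): z_contact = −587.61 + 9.42 + 288.74 = -289.45 m.
Depth below ground = -161.6 − (-289.45) = 127.8 m.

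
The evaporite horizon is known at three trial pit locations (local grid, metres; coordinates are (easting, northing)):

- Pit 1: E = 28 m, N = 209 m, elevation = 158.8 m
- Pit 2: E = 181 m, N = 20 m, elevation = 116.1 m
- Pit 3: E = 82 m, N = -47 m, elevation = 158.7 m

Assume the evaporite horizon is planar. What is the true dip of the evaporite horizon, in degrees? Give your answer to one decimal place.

21.1°

Let the plane be z = a·E + b·N + c.
Pit 2−Pit 1: 153a − 189b = −42.7;  Pit 3−Pit 1: 54a − 256b = −0.1.
Solving gives a = −0.37678, b = −0.07909.
Gradient magnitude |∇z| = √(a² + b²) = √(0.14196 + 0.00625) = 0.38499.
True dip = arctan(0.38499) = 21.1°, dipping toward ENE (azimuth ≈ 078°).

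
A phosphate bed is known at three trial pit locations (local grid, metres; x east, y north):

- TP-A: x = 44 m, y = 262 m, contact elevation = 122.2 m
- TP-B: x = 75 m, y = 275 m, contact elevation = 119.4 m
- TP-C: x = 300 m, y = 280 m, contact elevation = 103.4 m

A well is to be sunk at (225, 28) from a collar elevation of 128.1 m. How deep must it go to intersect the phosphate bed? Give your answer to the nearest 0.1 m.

Two edge vectors: TP-A→TP-B = (31, 13, -2.8), TP-A→TP-C = (256, 18, -18.8).
Normal n = (TP-A→TP-B) × (TP-A→TP-C) = (-194, -134, -2770).
So ∂z/∂x = −n_x/n_z = −0.07004 and ∂z/∂y = −n_y/n_z = −0.04838.
Intercept c from TP-A: 122.2 + 3.08 + 12.67 = 137.96.
At (225, 28): z_contact = −15.76 − 1.35 + 137.96 = 120.84 m.
Depth below ground = 128.1 − 120.84 = 7.3 m.

7.3 m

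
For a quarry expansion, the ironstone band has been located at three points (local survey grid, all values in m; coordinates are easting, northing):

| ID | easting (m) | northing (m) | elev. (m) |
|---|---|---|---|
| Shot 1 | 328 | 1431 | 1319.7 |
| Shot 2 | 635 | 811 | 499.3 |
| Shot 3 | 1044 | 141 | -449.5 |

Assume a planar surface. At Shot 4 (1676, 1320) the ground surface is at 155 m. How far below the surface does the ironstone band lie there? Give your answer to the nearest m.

24 m

Let the plane be z = a·easting + b·northing + c.
Shot 2−Shot 1: 307a − 620b = −820.4;  Shot 3−Shot 1: 716a − 1290b = −1769.2.
Solving gives a = −0.80576, b = 0.92424.
Then c = 1319.7 − a·328 − b·1431 = 261.40.
At (1676, 1320): z_contact = −1350.5 + 1220.0 + 261.40 = 130.9 m.
Depth below ground = 155 − 130.9 = 24 m.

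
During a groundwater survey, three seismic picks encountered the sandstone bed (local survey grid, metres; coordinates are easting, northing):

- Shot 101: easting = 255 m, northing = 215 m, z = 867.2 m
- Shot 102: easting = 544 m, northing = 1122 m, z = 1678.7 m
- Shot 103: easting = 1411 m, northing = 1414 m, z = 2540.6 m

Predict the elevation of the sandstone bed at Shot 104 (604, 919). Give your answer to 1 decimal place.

Let the plane be z = a·easting + b·northing + c.
Shot 102−Shot 101: 289a + 907b = 811.5;  Shot 103−Shot 101: 1156a + 1199b = 1673.4.
Solving gives a = 0.776068, b = 0.647427.
Then c = 867.2 − a·255 − b·215 = 530.11.
At (604, 919): z = 468.7 + 595.0 + 530.11 = 1593.8 m.

1593.8 m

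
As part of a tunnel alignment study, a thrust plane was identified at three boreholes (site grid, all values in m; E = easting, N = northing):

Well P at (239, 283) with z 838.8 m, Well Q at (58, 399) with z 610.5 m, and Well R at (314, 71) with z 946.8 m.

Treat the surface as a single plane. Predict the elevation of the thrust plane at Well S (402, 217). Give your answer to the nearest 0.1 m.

Let the plane be z = a·E + b·N + c.
Well Q−Well P: −181a + 116b = −228.3;  Well R−Well P: 75a − 212b = 108.
Solving gives a = 1.20894, b = −0.08174.
Then c = 838.8 − a·239 − b·283 = 573.00.
At (402, 217): z = 486.0 − 17.7 + 573.00 = 1041.3 m.

1041.3 m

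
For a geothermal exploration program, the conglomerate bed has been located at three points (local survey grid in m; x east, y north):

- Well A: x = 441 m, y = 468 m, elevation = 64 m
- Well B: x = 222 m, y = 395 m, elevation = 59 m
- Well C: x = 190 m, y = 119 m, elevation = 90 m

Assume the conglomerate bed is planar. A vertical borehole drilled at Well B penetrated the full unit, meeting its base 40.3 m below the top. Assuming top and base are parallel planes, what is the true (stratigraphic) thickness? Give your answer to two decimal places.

Let the plane be z = a·x + b·y + c.
Well B−Well A: −219a − 73b = −5;  Well C−Well A: −251a − 349b = 26.
Solving gives a = 0.06269, b = −0.11959.
|∇z| = √(a²+b²) = 0.13502, so dip δ = arctan(0.13502) = 7.69°.
True thickness = vertical thickness × cos δ = 40.3 × cos 7.69° = 39.94 m.

39.94 m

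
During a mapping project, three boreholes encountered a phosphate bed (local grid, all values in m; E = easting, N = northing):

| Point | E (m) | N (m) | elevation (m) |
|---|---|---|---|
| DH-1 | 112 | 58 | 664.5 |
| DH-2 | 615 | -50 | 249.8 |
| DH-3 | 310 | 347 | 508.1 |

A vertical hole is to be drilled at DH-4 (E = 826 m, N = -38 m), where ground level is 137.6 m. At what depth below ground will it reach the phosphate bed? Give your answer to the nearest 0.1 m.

60.6 m

Two edge vectors: DH-1→DH-2 = (503, -108, -414.7), DH-1→DH-3 = (198, 289, -156.4).
Normal n = (DH-1→DH-2) × (DH-1→DH-3) = (136739.5, -3441.4, 166751).
So ∂z/∂E = −n_x/n_z = −0.82002 and ∂z/∂N = −n_y/n_z = 0.02064.
Intercept c from DH-1: 664.5 + 91.84 − 1.20 = 755.15.
At (826, -38): z_contact = −677.34 − 0.78 + 755.15 = 77.02 m.
Depth below ground = 137.6 − 77.02 = 60.6 m.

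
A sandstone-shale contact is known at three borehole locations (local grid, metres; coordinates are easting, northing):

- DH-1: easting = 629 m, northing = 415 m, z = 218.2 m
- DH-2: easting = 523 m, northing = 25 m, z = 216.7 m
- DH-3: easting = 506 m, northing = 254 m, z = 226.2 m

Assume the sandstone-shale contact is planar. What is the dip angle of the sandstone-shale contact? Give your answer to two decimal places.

6.49°

Two edge vectors: DH-1→DH-2 = (-106, -390, -1.5), DH-1→DH-3 = (-123, -161, 8).
Normal n = (DH-1→DH-2) × (DH-1→DH-3) = (-3361.5, 1032.5, -30904).
So ∂z/∂easting = −n_x/n_z = −0.10877 and ∂z/∂northing = −n_y/n_z = 0.03341.
Gradient magnitude |∇z| = √(a² + b²) = √(0.01183 + 0.00112) = 0.11379.
True dip = arctan(0.11379) = 6.49°, dipping toward ESE (azimuth ≈ 107°).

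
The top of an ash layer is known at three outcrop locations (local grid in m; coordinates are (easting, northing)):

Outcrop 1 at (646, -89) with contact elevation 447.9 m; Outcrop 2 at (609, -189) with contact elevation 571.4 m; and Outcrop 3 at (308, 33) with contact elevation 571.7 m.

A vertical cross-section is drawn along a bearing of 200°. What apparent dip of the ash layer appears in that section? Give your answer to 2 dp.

Let the plane be z = a·E + b·N + c.
Outcrop 2−Outcrop 1: −37a − 100b = 123.5;  Outcrop 3−Outcrop 1: −338a + 122b = 123.8.
Solving gives a = −0.71637, b = −0.96994.
Unit vector along 200° is (sin 200°, cos 200°) = (-0.3420, -0.9397).
Slope in that direction = a·(-0.3420) + b·(-0.9397) = 1.15646.
Apparent dip = arctan|1.15646| = 49.15° (true dip is 50.3°, so apparent ≤ true as expected).

49.15°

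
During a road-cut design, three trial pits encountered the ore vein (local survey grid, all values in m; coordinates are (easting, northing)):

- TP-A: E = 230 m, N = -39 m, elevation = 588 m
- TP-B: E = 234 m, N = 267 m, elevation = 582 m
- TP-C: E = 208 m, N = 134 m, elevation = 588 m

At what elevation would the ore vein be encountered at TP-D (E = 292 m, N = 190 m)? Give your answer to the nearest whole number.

Let the plane be z = a·E + b·N + c.
TP-B−TP-A: 4a + 306b = −6;  TP-C−TP-A: −22a + 173b = 0.
Solving gives a = −0.13982, b = −0.01778.
Then c = 588 − a·230 − b·-39 = 619.46.
At (292, 190): z = −40.8 − 3.4 + 619.46 = 575.3 m.

575 m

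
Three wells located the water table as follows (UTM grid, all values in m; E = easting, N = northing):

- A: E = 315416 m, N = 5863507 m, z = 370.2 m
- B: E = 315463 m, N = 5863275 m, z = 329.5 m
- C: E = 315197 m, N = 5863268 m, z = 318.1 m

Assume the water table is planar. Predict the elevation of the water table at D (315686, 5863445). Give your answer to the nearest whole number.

Let the plane be z = a·E + b·N + c.
B−A: 47a − 232b = −40.7;  C−A: −219a − 239b = −52.1.
Solving gives a = 0.03803775, b = 0.18313696.
Then c = 370.2 − a·315416 − b·5863507 = −1085452.35.
At (315686, 5863445): z = 12008.0 + 1073813.5 − 1085452.35 = 369.1 m.

369 m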